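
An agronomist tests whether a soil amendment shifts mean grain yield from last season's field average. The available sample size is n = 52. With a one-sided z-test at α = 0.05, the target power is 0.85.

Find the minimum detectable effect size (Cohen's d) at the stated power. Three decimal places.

Need Φ(δ − 1.645) = 0.85, so δ = 1.645 + 1.036 = 2.681.
δ = d·√n ⇒ d = δ/√n = 2.681/√52 = 0.3718.

d ≈ 0.372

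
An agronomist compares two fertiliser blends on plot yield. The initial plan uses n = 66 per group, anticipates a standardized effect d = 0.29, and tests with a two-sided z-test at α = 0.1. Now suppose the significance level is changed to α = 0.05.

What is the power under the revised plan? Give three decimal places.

Power ≈ 0.385

δ = d·√(n/2) = 0.29 × √(66/2) = 1.6659 (unchanged). New critical value: z_{0.025} = 1.960.
Revised power = Φ(δ − 1.960) + Φ(−δ − 1.960) = Φ(-0.294) + Φ(-3.626) = 0.3844 + 0.0001 = 0.3845.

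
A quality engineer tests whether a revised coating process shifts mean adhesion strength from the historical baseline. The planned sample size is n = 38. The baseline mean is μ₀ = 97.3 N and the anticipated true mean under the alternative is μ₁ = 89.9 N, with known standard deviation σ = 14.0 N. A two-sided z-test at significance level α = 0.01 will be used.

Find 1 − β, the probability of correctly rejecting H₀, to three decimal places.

Power ≈ 0.753

Standardized effect: d = |μ₁ − μ₀| / σ = |89.9 − 97.3| / 14.0 = 0.5286
Noncentrality parameter: δ = d·√n = 0.5286 × √38 = 3.2583
Two-sided α = 0.01 → critical value z_{0.005} = 2.576.
Power = Φ(δ − 2.576) + Φ(−δ − 2.576) = Φ(0.683) + Φ(-5.834) = 0.7525 + 0.0000 = 0.7525.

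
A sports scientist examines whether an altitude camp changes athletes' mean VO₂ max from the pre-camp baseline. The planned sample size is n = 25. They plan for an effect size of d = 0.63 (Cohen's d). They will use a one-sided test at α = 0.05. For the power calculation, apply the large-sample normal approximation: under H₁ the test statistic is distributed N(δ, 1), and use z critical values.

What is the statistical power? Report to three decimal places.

Noncentrality parameter: δ = d·√n = 0.63 × √25 = 3.1500
Critical value for a one-sided test at α = 0.05: z_α = 1.645.
Power = P(Z > 1.645 − δ) = Φ(1.505) = 0.9339.

Power ≈ 0.934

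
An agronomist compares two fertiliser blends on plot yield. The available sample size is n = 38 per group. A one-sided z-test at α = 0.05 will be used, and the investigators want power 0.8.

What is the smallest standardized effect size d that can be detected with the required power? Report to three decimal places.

d ≈ 0.570

Need Φ(δ − 1.645) = 0.8, so δ = 1.645 + 0.842 = 2.486.
δ = d·√(n/2) ⇒ d = δ/√(n/2) = 2.486/√(38/2) = 0.5704.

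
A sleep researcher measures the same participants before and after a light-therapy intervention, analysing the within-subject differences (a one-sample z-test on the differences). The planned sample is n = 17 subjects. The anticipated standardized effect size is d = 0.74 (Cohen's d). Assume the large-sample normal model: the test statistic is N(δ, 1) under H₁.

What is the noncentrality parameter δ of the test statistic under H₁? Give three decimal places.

The noncentrality parameter scales effect size by the design's sample-size factor: δ = d·√n = 0.74 × √17 = 3.0511

δ ≈ 3.051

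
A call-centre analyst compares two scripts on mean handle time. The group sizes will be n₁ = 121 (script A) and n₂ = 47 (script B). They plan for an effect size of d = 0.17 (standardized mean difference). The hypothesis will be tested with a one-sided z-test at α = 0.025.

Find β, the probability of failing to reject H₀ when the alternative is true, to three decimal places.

β ≈ 0.834

Noncentrality parameter: λ = d / √(1/n₁ + 1/n₂) = 0.17 / √(1/121 + 1/47) = 0.9891
One-sided α = 0.025 → critical value z_{0.025} = 1.960.
Power = Φ(λ − 1.960) = Φ(-0.971) = 0.1658.
Type II error: β = 1 − power = 1 − 0.1658 = 0.8342.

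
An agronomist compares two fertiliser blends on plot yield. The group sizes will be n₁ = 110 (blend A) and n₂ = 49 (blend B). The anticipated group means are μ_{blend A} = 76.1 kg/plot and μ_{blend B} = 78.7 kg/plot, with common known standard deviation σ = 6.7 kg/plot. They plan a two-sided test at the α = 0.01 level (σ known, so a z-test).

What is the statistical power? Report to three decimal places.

Standardized effect: d = |μ_{blend A} − μ_{blend B}| / σ = |76.1 − 78.7| / 6.7 = 0.3881
Noncentrality parameter: δ = d / √(1/n₁ + 1/n₂) = 0.3881 / √(1/110 + 1/49) = 2.2594
Critical value for a two-sided test at α = 0.01: z_{α/2} = 2.576.
Power = Φ(δ − 2.576) + Φ(−δ − 2.576) = Φ(-0.316) + Φ(-4.835) = 0.3758 + 0.0000 = 0.3758.

Power ≈ 0.376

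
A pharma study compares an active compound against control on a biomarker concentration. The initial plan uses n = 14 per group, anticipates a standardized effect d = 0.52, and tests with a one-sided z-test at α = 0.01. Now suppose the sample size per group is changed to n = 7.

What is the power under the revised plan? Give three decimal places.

Power ≈ 0.088

With n = 7 per group: δ = d·√(n/2) = 0.52 × √(7/2) = 0.9728. Critical value z_{0.01} = 2.326.
Revised power = Φ(δ − 2.326) = Φ(-1.354) = 0.0879.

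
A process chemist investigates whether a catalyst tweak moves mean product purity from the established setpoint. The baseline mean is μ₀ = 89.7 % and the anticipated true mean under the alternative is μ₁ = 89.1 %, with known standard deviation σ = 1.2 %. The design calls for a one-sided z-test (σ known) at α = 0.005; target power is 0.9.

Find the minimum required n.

Standardized effect: d = |μ₁ − μ₀| / σ = |89.1 − 89.7| / 1.2 = 0.5000
Set Φ(δ − 2.576) = 0.9; then δ − 2.576 = Φ⁻¹(0.9) = 1.282, giving δ = 3.857.
δ = d·√n ⇒ n = (δ/d)² = (3.857 / 0.5000)² = 59.52.
Round up to the next whole unit.

n = 60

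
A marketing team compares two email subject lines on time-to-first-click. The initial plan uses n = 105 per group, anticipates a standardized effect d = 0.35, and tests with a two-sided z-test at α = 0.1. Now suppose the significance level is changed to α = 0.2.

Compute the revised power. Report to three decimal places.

Power ≈ 0.895

δ = d·√(n/2) = 0.35 × √(105/2) = 2.5360 (unchanged). New critical value: z_{0.1} = 1.282.
Revised power = Φ(δ − 1.282) + Φ(−δ − 1.282) = Φ(1.254) + Φ(-3.818) = 0.8952 + 0.0001 = 0.8952.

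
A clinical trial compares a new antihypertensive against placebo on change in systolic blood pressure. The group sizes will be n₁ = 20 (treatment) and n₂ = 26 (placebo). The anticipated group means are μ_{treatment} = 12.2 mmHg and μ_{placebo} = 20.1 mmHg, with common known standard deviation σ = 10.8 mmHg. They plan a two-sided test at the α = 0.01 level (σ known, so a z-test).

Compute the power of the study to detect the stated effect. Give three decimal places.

Standardized effect: d = |μ_{treatment} − μ_{placebo}| / σ = |12.2 − 20.1| / 10.8 = 0.7315
Noncentrality parameter: δ = d / √(1/n₁ + 1/n₂) = 0.7315 / √(1/20 + 1/26) = 2.4594
Critical value for a two-sided test at α = 0.01: z_{α/2} = 2.576.
Power = Φ(δ − 2.576) + Φ(−δ − 2.576) = Φ(-0.116) + Φ(-5.035) = 0.4536 + 0.0000 = 0.4536.

Power ≈ 0.454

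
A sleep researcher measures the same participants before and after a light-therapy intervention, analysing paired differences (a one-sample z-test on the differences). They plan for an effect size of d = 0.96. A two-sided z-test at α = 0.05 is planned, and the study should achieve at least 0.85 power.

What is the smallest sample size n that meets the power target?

n = 10

For power 0.85 need Φ(δ − z_{0.025}) = 0.85, so δ = z_{0.025} + z_{0.15} = 1.960 + 1.036 = 2.996.
(The Φ(−δ − z_{α/2}) term is vanishingly small for δ > 0 and is dropped in the standard sample-size formula.)
δ = d·√n ⇒ n = (δ/d)² = (2.996 / 0.96)² = 9.74.
Round up to the next whole unit.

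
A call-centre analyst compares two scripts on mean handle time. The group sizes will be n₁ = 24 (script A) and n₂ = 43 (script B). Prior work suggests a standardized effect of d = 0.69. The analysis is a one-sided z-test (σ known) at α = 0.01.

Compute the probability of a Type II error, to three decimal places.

Noncentrality parameter: δ = d / √(1/n₁ + 1/n₂) = 0.69 / √(1/24 + 1/43) = 2.7080
One-sided α = 0.01 → critical value z_{0.01} = 2.326.
Power = Φ(δ − 2.326) = Φ(0.382) = 0.6486.
Type II error: β = 1 − power = 1 − 0.6486 = 0.3514.

β ≈ 0.351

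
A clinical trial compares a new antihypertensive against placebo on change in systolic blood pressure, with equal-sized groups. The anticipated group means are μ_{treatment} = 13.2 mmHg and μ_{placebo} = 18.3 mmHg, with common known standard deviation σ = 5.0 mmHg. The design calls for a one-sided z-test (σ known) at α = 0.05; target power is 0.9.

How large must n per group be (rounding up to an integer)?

n = 17 per group

Standardized effect: d = |μ_{treatment} − μ_{placebo}| / σ = |13.2 − 18.3| / 5.0 = 1.0200
For power 0.9 need Φ(δ − z_{0.05}) = 0.9, so δ = z_{0.05} + z_{0.10} = 1.645 + 1.282 = 2.926.
δ = d·√(n/2) ⇒ n = 2(δ/d)² = 2 × (2.926 / 1.0200)² = 16.46.
Rounding up, n = 17 per group.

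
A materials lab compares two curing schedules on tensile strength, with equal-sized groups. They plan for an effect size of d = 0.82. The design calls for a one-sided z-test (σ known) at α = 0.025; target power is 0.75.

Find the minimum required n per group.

Set Φ(δ − 1.960) = 0.75; then δ − 1.960 = Φ⁻¹(0.75) = 0.674, giving δ = 2.634.
δ = d·√(n/2) ⇒ n = 2(δ/d)² = 2 × (2.634 / 0.82)² = 20.64.
Rounding up, n = 21 per group.

n = 21 per group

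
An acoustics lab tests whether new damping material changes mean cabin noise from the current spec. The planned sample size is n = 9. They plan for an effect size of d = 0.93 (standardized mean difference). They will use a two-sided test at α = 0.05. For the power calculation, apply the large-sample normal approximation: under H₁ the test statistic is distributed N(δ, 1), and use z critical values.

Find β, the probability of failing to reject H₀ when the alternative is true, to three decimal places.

β ≈ 0.203

Noncentrality parameter: δ = d·√n = 0.93 × √9 = 2.7900
Two-sided α = 0.05 → critical value z_{0.025} = 1.960.
Power = Φ(δ − 1.960) + Φ(−δ − 1.960) = Φ(0.830) + Φ(-4.750) = 0.7967 + 0.0000 = 0.7967.
Type II error: β = 1 − power = 1 − 0.7967 = 0.2033.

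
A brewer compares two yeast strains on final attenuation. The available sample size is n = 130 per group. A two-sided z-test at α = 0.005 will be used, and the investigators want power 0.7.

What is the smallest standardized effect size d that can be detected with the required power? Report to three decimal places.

d ≈ 0.413

Need Φ(δ − 2.807) = 0.7, so δ = 2.807 + 0.524 = 3.331.
(The second rejection-region term Φ(−δ − z_{α/2}) is negligible and dropped.)
δ = d·√(n/2) ⇒ d = δ/√(n/2) = 3.331/√(130/2) = 0.4132.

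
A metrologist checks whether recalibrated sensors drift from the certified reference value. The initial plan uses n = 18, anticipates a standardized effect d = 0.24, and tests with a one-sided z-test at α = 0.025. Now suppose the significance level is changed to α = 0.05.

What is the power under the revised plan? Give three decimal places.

δ = d·√n = 0.24 × √18 = 1.0182 (unchanged). New critical value: z_{0.05} = 1.645.
Revised power = Φ(δ − 1.645) = Φ(-0.627) = 0.2655.

Power ≈ 0.265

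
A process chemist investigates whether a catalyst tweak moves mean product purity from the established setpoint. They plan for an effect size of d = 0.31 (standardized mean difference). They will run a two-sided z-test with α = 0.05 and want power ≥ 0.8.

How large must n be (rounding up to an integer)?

For power 0.8 need Φ(δ − z_{0.025}) = 0.8, so δ = z_{0.025} + z_{0.20} = 1.960 + 0.842 = 2.802.
(The Φ(−δ − z_{α/2}) term is vanishingly small for δ > 0 and is dropped in the standard sample-size formula.)
δ = d·√n ⇒ n = (δ/d)² = (2.802 / 0.31)² = 81.67.
Round up to the next whole unit.

n = 82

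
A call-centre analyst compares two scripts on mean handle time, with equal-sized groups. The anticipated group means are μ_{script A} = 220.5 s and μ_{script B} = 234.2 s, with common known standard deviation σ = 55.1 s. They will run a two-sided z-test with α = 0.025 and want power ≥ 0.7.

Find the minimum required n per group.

Standardized effect: d = |μ_{script A} − μ_{script B}| / σ = |220.5 − 234.2| / 55.1 = 0.2486
Set Φ(δ − 2.241) = 0.7; then δ − 2.241 = Φ⁻¹(0.7) = 0.524, giving δ = 2.766.
(Ignoring the negligible lower-tail rejection probability gives the usual closed-form inversion.)
δ = d·√(n/2) ⇒ n = 2(δ/d)² = 2 × (2.766 / 0.2486)² = 247.48.
Round up to the next whole unit.

n = 248 per group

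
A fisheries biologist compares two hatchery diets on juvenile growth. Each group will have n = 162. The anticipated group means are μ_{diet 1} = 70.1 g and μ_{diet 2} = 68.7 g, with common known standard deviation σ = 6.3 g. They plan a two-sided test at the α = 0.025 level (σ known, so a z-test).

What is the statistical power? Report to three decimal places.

Standardized effect: d = |μ_{diet 1} − μ_{diet 2}| / σ = |70.1 − 68.7| / 6.3 = 0.2222
Noncentrality parameter: δ = d·√(n/2) = 0.2222 × √(162/2) = 2.0000
Two-sided α = 0.025 → critical value z_{0.0125} = 2.241.
Power = Φ(δ − 2.241) + Φ(−δ − 2.241) = Φ(-0.241) + Φ(-4.241) = 0.4046 + 0.0000 = 0.4046.

Power ≈ 0.405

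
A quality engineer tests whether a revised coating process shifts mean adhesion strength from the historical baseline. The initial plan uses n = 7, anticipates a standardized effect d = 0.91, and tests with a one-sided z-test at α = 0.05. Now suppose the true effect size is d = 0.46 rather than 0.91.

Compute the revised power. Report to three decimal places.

With d = 0.46: δ = d·√n = 0.46 × √7 = 1.2170. Critical value z_{0.05} = 1.645.
Revised power = P(Z > 1.645 − δ) = Φ(-0.428) = 0.3344.

Power ≈ 0.334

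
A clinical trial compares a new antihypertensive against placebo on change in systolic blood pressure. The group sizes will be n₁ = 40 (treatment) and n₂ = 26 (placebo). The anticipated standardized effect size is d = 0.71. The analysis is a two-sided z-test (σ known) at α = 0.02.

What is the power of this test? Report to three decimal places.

Power ≈ 0.689

Noncentrality parameter: λ = d / √(1/n₁ + 1/n₂) = 0.71 / √(1/40 + 1/26) = 2.8184
Two-sided α = 0.02 → critical value z_{0.01} = 2.326.
Power = Φ(λ − 2.326) + Φ(−λ − 2.326) = Φ(0.492) + Φ(-5.145) = 0.6887 + 0.0000 = 0.6887.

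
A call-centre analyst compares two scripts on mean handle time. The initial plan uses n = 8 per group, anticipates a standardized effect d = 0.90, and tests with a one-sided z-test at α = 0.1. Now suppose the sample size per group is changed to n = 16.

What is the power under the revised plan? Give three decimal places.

With n = 16 per group: δ = d·√(n/2) = 0.90 × √(16/2) = 2.5456. Critical value z_{0.1} = 1.282.
Revised power = Φ(δ − 1.282) = Φ(1.264) = 0.8969.

Power ≈ 0.897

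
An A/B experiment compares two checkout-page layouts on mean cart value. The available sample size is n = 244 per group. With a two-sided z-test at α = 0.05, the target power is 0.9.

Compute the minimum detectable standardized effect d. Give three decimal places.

Required noncentrality: δ = z_{0.025} + z_{0.10} = 1.960 + 1.282 = 3.242.
(Lower-tail contribution to power is negligible for δ > 0.)
δ = d·√(n/2) ⇒ d = δ/√(n/2) = 3.242/√(244/2) = 0.2935.

d ≈ 0.293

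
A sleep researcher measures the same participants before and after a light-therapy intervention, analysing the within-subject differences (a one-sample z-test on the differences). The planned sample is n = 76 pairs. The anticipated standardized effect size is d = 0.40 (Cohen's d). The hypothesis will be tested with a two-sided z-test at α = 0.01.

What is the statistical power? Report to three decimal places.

Noncentrality parameter: δ = d·√n = 0.40 × √76 = 3.4871
Critical value for a two-sided test at α = 0.01: z_{α/2} = 2.576.
Power = Φ(δ − 2.576) + Φ(−δ − 2.576) = Φ(0.911) + Φ(-6.063) = 0.8189 + 0.0000 = 0.8189.

Power ≈ 0.819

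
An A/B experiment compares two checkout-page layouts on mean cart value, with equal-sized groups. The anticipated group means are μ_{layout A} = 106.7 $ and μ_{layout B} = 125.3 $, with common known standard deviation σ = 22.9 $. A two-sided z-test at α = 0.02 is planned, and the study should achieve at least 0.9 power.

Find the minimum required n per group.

Standardized effect: d = |μ_{layout A} − μ_{layout B}| / σ = |106.7 − 125.3| / 22.9 = 0.8122
For power 0.9 need Φ(δ − z_{0.01}) = 0.9, so δ = z_{0.01} + z_{0.10} = 2.326 + 1.282 = 3.608.
(For δ > 0 the lower-tail rejection region contributes negligibly to power, so the one-term inversion is standard.)
δ = d·√(n/2) ⇒ n = 2(δ/d)² = 2 × (3.608 / 0.8122)² = 39.46.
Round up to the next whole unit.

n = 40 per group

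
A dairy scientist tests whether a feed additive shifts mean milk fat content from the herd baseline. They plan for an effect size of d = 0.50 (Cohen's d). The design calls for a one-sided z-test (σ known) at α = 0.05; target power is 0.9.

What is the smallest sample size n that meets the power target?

For power 0.9 need Φ(δ − z_{0.05}) = 0.9, so δ = z_{0.05} + z_{0.10} = 1.645 + 1.282 = 2.926.
δ = d·√n ⇒ n = (δ/d)² = (2.926 / 0.50)² = 34.26.
Round up to the next whole unit.

n = 35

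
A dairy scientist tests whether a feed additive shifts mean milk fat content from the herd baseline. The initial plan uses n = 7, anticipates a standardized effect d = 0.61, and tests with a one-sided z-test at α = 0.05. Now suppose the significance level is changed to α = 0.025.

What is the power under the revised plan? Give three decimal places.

δ = d·√n = 0.61 × √7 = 1.6139 (unchanged). New critical value: z_{0.025} = 1.960.
Revised power = P(Z > 1.960 − δ) = Φ(-0.346) = 0.3647.

Power ≈ 0.365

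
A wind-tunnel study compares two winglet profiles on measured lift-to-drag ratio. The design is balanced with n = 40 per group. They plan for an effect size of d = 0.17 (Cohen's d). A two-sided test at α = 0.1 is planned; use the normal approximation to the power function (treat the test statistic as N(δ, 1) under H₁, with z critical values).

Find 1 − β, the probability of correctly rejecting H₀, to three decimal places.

Noncentrality parameter: δ = d·√(n/2) = 0.17 × √(40/2) = 0.7603
Two-sided α = 0.1 → critical value z_{0.05} = 1.645.
Power = Φ(δ − 1.645) + Φ(−δ − 1.645) = Φ(-0.885) + Φ(-2.405) = 0.1882 + 0.0081 = 0.1963.

Power ≈ 0.196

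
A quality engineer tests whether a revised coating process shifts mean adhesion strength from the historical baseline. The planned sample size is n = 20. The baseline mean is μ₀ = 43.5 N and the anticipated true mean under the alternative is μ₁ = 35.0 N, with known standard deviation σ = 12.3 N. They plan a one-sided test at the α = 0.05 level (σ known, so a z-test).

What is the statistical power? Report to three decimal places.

Standardized effect: d = |μ₁ − μ₀| / σ = |35.0 − 43.5| / 12.3 = 0.6911
Noncentrality parameter: δ = d·√n = 0.6911 × √20 = 3.0905
Critical value for a one-sided test at α = 0.05: z_α = 1.645.
Power = Φ(δ − 1.645) = Φ(1.446) = 0.9259.

Power ≈ 0.926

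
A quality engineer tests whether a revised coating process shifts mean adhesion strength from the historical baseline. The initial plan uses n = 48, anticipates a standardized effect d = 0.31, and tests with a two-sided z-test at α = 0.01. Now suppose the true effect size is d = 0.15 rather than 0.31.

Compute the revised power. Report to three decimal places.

Power ≈ 0.062

With d = 0.15: δ = d·√n = 0.15 × √48 = 1.0392. Critical value z_{0.005} = 2.576.
Revised power = Φ(δ − 2.576) + Φ(−δ − 2.576) = Φ(-1.537) + Φ(-3.615) = 0.0622 + 0.0002 = 0.0623.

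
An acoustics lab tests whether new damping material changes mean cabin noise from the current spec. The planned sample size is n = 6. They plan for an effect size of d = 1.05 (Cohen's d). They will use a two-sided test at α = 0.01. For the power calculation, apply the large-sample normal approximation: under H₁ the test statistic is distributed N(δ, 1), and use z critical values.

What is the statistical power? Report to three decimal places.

Noncentrality parameter: δ = d·√n = 1.05 × √6 = 2.5720
Two-sided α = 0.01 → critical value z_{0.005} = 2.576.
Power = Φ(δ − 2.576) + Φ(−δ − 2.576) = Φ(-0.004) + Φ(-5.148) = 0.4985 + 0.0000 = 0.4985.

Power ≈ 0.498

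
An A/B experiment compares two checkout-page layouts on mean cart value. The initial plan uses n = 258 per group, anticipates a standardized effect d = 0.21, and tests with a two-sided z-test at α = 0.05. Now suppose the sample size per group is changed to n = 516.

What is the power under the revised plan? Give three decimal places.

Power ≈ 0.921

With n = 516 per group: δ = d·√(n/2) = 0.21 × √(516/2) = 3.3731. Critical value z_{0.025} = 1.960.
Revised power = Φ(δ − 1.960) + Φ(−δ − 1.960) = Φ(1.413) + Φ(-5.333) = 0.9212 + 0.0000 = 0.9212.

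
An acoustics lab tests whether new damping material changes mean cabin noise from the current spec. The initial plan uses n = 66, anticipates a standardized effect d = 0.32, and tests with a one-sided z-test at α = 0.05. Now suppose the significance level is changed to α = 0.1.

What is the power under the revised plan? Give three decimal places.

δ = d·√n = 0.32 × √66 = 2.5997 (unchanged). New critical value: z_{0.1} = 1.282.
Revised power = Φ(δ − 1.282) = Φ(1.318) = 0.9063.

Power ≈ 0.906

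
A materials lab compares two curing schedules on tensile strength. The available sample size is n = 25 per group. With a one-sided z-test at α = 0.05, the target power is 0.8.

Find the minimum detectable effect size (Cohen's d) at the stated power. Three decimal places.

d ≈ 0.703

Need Φ(δ − 1.645) = 0.8, so δ = 1.645 + 0.842 = 2.486.
δ = d·√(n/2) ⇒ d = δ/√(n/2) = 2.486/√(25/2) = 0.7033.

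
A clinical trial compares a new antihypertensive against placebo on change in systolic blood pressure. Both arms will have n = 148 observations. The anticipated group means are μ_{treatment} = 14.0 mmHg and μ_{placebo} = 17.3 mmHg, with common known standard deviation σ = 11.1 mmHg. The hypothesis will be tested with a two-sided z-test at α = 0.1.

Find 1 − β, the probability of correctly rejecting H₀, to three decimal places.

Power ≈ 0.819

Standardized effect: d = |μ_{treatment} − μ_{placebo}| / σ = |14.0 − 17.3| / 11.1 = 0.2973
Noncentrality parameter: λ = d·√(n/2) = 0.2973 × √(148/2) = 2.5574
Two-sided α = 0.1 → critical value z_{0.05} = 1.645.
Power = Φ(λ − 1.645) + Φ(−λ − 1.645) = Φ(0.913) + Φ(-4.202) = 0.8193 + 0.0000 = 0.8193.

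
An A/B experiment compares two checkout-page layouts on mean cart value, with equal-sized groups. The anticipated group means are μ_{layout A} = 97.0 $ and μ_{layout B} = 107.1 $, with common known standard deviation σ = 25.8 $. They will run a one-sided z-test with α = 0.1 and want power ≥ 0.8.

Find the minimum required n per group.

Standardized effect: d = |μ_{layout A} − μ_{layout B}| / σ = |97.0 − 107.1| / 25.8 = 0.3915
Set Φ(δ − 1.282) = 0.8; then δ − 1.282 = Φ⁻¹(0.8) = 0.842, giving δ = 2.123.
δ = d·√(n/2) ⇒ n = 2(δ/d)² = 2 × (2.123 / 0.3915)² = 58.83.
Rounding up, n = 59 per group.

n = 59 per group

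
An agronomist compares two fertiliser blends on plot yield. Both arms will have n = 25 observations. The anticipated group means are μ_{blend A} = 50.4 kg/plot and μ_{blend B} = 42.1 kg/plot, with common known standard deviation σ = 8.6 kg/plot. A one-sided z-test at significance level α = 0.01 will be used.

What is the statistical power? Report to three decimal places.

Standardized effect: d = |μ_{blend A} − μ_{blend B}| / σ = |50.4 − 42.1| / 8.6 = 0.9651
Noncentrality parameter: δ = d·√(n/2) = 0.9651 × √(25/2) = 3.4122
Critical value for a one-sided test at α = 0.01: z_α = 2.326.
Power = Φ(δ − 2.326) = Φ(1.086) = 0.8612.

Power ≈ 0.861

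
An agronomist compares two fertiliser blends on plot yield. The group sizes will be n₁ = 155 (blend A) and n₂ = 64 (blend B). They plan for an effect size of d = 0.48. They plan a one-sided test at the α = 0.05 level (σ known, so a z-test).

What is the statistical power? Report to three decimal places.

Noncentrality parameter: δ = d / √(1/n₁ + 1/n₂) = 0.48 / √(1/155 + 1/64) = 3.2305
Critical value for a one-sided test at α = 0.05: z_α = 1.645.
Power = P(Z > 1.645 − δ) = Φ(1.586) = 0.9436.

Power ≈ 0.944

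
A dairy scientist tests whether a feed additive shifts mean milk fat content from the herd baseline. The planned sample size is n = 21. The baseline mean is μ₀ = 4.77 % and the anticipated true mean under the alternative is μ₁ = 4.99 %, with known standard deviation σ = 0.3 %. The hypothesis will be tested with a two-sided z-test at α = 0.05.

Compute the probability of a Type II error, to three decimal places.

Standardized effect: d = |μ₁ − μ₀| / σ = |4.99 − 4.77| / 0.3 = 0.7333
Noncentrality parameter: λ = d·√n = 0.7333 × √21 = 3.3606
Critical value for a two-sided test at α = 0.05: z_{α/2} = 1.960.
Power = Φ(λ − 1.960) + Φ(−λ − 1.960) = Φ(1.401) + Φ(-5.321) = 0.9193 + 0.0000 = 0.9193.
Type II error: β = 1 − power = 1 − 0.9193 = 0.0807.

β ≈ 0.081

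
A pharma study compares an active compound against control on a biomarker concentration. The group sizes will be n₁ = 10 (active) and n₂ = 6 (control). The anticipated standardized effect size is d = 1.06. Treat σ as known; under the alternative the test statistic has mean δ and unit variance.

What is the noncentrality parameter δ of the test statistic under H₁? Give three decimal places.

δ ≈ 2.053

The noncentrality parameter scales effect size by the design's sample-size factor: δ = d / √(1/n₁ + 1/n₂) = 1.06 / √(1/10 + 1/6) = 2.0527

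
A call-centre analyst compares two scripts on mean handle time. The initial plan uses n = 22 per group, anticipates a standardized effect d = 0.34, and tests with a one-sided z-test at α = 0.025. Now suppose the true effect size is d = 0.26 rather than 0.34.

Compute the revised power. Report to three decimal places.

Power ≈ 0.136

With d = 0.26: δ = d·√(n/2) = 0.26 × √(22/2) = 0.8623. Critical value z_{0.025} = 1.960.
Revised power = P(Z > 1.960 − δ) = Φ(-1.098) = 0.1362.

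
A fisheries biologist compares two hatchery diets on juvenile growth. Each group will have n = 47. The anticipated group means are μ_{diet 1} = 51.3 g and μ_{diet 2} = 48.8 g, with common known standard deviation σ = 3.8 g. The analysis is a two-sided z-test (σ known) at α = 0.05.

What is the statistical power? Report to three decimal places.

Standardized effect: d = |μ_{diet 1} − μ_{diet 2}| / σ = |51.3 − 48.8| / 3.8 = 0.6579
Noncentrality parameter: δ = d·√(n/2) = 0.6579 × √(47/2) = 3.1893
Two-sided α = 0.05 → critical value z_{0.025} = 1.960.
Power = Φ(δ − 1.960) + Φ(−δ − 1.960) = Φ(1.229) + Φ(-5.149) = 0.8905 + 0.0000 = 0.8905.

Power ≈ 0.891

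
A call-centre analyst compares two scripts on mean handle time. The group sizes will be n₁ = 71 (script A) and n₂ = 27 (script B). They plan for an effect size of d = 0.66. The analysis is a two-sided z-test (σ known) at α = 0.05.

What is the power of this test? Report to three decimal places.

Power ≈ 0.831

Noncentrality parameter: δ = d / √(1/n₁ + 1/n₂) = 0.66 / √(1/71 + 1/27) = 2.9191
Two-sided α = 0.05 → critical value z_{0.025} = 1.960.
Power = Φ(δ − 1.960) + Φ(−δ − 1.960) = Φ(0.959) + Φ(-4.879) = 0.8312 + 0.0000 = 0.8312.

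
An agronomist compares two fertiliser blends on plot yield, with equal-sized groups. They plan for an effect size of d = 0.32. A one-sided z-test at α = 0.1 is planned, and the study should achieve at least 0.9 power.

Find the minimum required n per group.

Set Φ(δ − 1.282) = 0.9; then δ − 1.282 = Φ⁻¹(0.9) = 1.282, giving δ = 2.563.
δ = d·√(n/2) ⇒ n = 2(δ/d)² = 2 × (2.563 / 0.32)² = 128.31.
Rounding up, n = 129 per group.

n = 129 per group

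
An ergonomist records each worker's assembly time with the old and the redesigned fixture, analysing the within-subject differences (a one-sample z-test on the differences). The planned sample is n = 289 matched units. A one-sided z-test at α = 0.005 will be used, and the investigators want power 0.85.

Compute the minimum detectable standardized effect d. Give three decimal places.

Required noncentrality: δ = z_{0.005} + z_{0.15} = 2.576 + 1.036 = 3.612.
δ = d·√n ⇒ d = δ/√n = 3.612/√289 = 0.2125.

d ≈ 0.212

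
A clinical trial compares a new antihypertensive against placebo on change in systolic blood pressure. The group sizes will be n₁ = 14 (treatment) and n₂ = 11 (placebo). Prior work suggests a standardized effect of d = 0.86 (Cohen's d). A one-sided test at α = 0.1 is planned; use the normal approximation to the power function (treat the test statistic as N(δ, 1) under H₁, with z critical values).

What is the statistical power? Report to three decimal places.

Noncentrality parameter: δ = d / √(1/n₁ + 1/n₂) = 0.86 / √(1/14 + 1/11) = 2.1345
Critical value for a one-sided test at α = 0.1: z_α = 1.282.
Power = Φ(δ − 1.282) = Φ(0.853) = 0.8031.

Power ≈ 0.803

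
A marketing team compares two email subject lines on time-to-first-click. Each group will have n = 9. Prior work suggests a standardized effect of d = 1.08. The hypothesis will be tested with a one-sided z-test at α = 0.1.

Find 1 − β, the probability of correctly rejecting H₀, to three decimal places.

Power ≈ 0.844

Noncentrality parameter: δ = d·√(n/2) = 1.08 × √(9/2) = 2.2910
One-sided α = 0.1 → critical value z_{0.1} = 1.282.
Power = P(Z > 1.282 − δ) = Φ(1.009) = 0.8436.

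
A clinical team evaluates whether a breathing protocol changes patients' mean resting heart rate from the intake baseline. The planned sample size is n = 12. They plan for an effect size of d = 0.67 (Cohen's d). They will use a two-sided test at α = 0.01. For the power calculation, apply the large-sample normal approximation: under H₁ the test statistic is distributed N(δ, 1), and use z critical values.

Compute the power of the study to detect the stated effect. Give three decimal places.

Noncentrality parameter: δ = d·√n = 0.67 × √12 = 2.3209
Two-sided α = 0.01 → critical value z_{0.005} = 2.576.
Power = Φ(δ − 2.576) + Φ(−δ − 2.576) = Φ(-0.255) + Φ(-4.897) = 0.3994 + 0.0000 = 0.3994.

Power ≈ 0.399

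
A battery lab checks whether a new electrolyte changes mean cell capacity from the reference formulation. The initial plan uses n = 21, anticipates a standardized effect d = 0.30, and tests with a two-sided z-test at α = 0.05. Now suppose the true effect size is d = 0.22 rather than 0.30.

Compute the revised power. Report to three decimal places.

Power ≈ 0.172

With d = 0.22: δ = d·√n = 0.22 × √21 = 1.0082. Critical value z_{0.025} = 1.960.
Revised power = Φ(δ − 1.960) + Φ(−δ − 1.960) = Φ(-0.952) + Φ(-2.968) = 0.1706 + 0.0015 = 0.1721.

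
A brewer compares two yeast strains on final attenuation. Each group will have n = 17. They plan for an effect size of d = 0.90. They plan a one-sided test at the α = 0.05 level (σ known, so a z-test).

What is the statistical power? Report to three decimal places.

Noncentrality parameter: δ = d·√(n/2) = 0.90 × √(17/2) = 2.6239
Critical value for a one-sided test at α = 0.05: z_α = 1.645.
Power = P(Z > 1.645 − δ) = Φ(0.979) = 0.8362.

Power ≈ 0.836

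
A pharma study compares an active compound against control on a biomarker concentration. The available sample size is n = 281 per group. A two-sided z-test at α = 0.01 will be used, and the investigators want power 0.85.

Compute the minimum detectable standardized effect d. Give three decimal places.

d ≈ 0.305

Need Φ(δ − 2.576) = 0.85, so δ = 2.576 + 1.036 = 3.612.
(Lower-tail contribution to power is negligible for δ > 0.)
δ = d·√(n/2) ⇒ d = δ/√(n/2) = 3.612/√(281/2) = 0.3047.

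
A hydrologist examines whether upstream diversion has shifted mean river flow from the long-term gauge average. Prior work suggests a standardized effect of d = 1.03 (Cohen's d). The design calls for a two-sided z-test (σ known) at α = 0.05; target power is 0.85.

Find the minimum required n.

For power 0.85 need Φ(δ − z_{0.025}) = 0.85, so δ = z_{0.025} + z_{0.15} = 1.960 + 1.036 = 2.996.
(The Φ(−δ − z_{α/2}) term is vanishingly small for δ > 0 and is dropped in the standard sample-size formula.)
δ = d·√n ⇒ n = (δ/d)² = (2.996 / 1.03)² = 8.46.
Rounding up, n = 9.

n = 9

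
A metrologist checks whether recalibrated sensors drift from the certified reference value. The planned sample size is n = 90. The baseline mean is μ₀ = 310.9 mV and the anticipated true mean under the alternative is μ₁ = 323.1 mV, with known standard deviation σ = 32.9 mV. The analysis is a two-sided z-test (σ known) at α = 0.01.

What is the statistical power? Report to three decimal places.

Standardized effect: d = |μ₁ − μ₀| / σ = |323.1 − 310.9| / 32.9 = 0.3708
Noncentrality parameter: λ = d·√n = 0.3708 × √90 = 3.5179
Two-sided α = 0.01 → critical value z_{0.005} = 2.576.
Power = Φ(λ − 2.576) + Φ(−λ − 2.576) = Φ(0.942) + Φ(-6.094) = 0.8269 + 0.0000 = 0.8269.

Power ≈ 0.827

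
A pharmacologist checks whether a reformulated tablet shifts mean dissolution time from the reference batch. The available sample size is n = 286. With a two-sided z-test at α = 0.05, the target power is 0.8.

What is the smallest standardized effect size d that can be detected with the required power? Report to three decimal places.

d ≈ 0.166

Required noncentrality: δ = z_{0.025} + z_{0.20} = 1.960 + 0.842 = 2.802.
(Lower-tail contribution to power is negligible for δ > 0.)
δ = d·√n ⇒ d = δ/√n = 2.802/√286 = 0.1657.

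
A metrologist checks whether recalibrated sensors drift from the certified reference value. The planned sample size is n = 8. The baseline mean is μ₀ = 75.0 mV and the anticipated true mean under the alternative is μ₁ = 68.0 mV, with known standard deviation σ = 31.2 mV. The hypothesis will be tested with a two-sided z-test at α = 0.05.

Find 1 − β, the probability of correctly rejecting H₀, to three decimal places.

Standardized effect: d = |μ₁ − μ₀| / σ = |68.0 − 75.0| / 31.2 = 0.2244
Noncentrality parameter: δ = d·√n = 0.2244 × √8 = 0.6346
Critical value for a two-sided test at α = 0.05: z_{α/2} = 1.960.
Power = Φ(δ − 1.960) + Φ(−δ − 1.960) = Φ(-1.325) + Φ(-2.595) = 0.0925 + 0.0047 = 0.0973.

Power ≈ 0.097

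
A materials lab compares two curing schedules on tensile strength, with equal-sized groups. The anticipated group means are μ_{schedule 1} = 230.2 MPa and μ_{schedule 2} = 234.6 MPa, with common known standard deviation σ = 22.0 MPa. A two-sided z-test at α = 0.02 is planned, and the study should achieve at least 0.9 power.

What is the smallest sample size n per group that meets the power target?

n = 651 per group

Standardized effect: d = |μ_{schedule 1} − μ_{schedule 2}| / σ = |230.2 − 234.6| / 22.0 = 0.2000
For power 0.9 need Φ(δ − z_{0.01}) = 0.9, so δ = z_{0.01} + z_{0.10} = 2.326 + 1.282 = 3.608.
(For δ > 0 the lower-tail rejection region contributes negligibly to power, so the one-term inversion is standard.)
δ = d·√(n/2) ⇒ n = 2(δ/d)² = 2 × (3.608 / 0.2000)² = 650.85.
Rounding up, n = 651 per group.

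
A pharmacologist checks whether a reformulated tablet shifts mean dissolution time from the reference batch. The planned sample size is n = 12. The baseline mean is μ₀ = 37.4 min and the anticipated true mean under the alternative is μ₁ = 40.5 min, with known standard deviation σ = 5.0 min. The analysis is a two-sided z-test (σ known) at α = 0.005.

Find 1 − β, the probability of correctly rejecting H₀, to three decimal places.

Power ≈ 0.255

Standardized effect: d = |μ₁ − μ₀| / σ = |40.5 − 37.4| / 5.0 = 0.6200
Noncentrality parameter: δ = d·√n = 0.6200 × √12 = 2.1477
Critical value for a two-sided test at α = 0.005: z_{α/2} = 2.807.
Power = Φ(δ − 2.807) + Φ(−δ − 2.807) = Φ(-0.659) + Φ(-4.955) = 0.2549 + 0.0000 = 0.2549.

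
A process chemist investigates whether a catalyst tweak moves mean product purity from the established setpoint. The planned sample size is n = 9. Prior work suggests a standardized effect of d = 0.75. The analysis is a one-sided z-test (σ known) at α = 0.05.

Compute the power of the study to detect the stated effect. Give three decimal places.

Power ≈ 0.727

Noncentrality parameter: δ = d·√n = 0.75 × √9 = 2.2500
Critical value for a one-sided test at α = 0.05: z_α = 1.645.
Power = P(Z > 1.645 − δ) = Φ(0.605) = 0.7275.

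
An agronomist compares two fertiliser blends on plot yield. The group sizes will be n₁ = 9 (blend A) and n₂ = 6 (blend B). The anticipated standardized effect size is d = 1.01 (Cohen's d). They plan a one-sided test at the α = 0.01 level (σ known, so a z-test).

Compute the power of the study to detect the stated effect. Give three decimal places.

Power ≈ 0.341

Noncentrality parameter: δ = d / √(1/n₁ + 1/n₂) = 1.01 / √(1/9 + 1/6) = 1.9163
One-sided α = 0.01 → critical value z_{0.01} = 2.326.
Power = P(Z > 2.326 − δ) = Φ(-0.410) = 0.3409.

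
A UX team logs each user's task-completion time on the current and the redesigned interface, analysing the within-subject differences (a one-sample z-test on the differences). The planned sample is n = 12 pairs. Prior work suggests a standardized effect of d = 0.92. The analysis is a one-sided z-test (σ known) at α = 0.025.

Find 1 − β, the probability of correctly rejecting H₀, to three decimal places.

Noncentrality parameter: δ = d·√n = 0.92 × √12 = 3.1870
One-sided α = 0.025 → critical value z_{0.025} = 1.960.
Power = P(Z > 1.960 − δ) = Φ(1.227) = 0.8901.

Power ≈ 0.890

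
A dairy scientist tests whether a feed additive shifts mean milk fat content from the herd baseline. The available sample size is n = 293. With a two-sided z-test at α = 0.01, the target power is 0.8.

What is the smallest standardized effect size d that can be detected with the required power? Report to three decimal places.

Required noncentrality: δ = z_{0.005} + z_{0.20} = 2.576 + 0.842 = 3.417.
(Lower-tail contribution to power is negligible for δ > 0.)
δ = d·√n ⇒ d = δ/√n = 3.417/√293 = 0.1996.

d ≈ 0.200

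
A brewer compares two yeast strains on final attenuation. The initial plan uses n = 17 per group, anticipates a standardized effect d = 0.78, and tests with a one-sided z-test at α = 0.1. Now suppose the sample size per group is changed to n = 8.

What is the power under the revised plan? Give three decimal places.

With n = 8 per group: δ = d·√(n/2) = 0.78 × √(8/2) = 1.5600. Critical value z_{0.1} = 1.282.
Revised power = Φ(δ − 1.282) = Φ(0.278) = 0.6097.

Power ≈ 0.610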